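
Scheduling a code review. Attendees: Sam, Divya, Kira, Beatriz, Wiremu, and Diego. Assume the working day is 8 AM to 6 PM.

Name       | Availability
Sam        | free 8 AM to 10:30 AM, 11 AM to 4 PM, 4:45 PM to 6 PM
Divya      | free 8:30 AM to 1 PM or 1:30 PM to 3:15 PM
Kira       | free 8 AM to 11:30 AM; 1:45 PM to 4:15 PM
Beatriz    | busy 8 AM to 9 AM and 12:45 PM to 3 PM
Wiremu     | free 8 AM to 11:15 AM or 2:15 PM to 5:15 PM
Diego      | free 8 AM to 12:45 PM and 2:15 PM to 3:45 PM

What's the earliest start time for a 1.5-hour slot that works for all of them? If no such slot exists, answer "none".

09:00

Sam free: 08:00-10:30, 11:00-16:00, 16:45-18:00.
Divya free: 08:30-13:00, 13:30-15:15.
Kira free: 08:00-11:30, 13:45-16:15.
Beatriz free: 09:00-12:45, 15:00-18:00 (invert busy blocks within the working day).
Wiremu free: 08:00-11:15, 14:15-17:15.
Diego free: 08:00-12:45, 14:15-15:45.
Sam ∩ Divya: 08:30-10:30, 11:00-13:00, 13:30-15:15.
Sam ∩ Divya ∩ Kira: 08:30-10:30, 11:00-11:30, 13:45-15:15.
Sam ∩ Divya ∩ Kira ∩ Beatriz: 09:00-10:30, 11:00-11:30, 15:00-15:15.
Sam ∩ Divya ∩ Kira ∩ Beatriz ∩ Wiremu: 09:00-10:30, 11:00-11:15, 15:00-15:15.
Sam ∩ Divya ∩ Kira ∩ Beatriz ∩ Wiremu ∩ Diego: 09:00-10:30, 11:00-11:15, 15:00-15:15.
The first common window of at least 90 minutes is 09:00-10:30, so the earliest start is 09:00.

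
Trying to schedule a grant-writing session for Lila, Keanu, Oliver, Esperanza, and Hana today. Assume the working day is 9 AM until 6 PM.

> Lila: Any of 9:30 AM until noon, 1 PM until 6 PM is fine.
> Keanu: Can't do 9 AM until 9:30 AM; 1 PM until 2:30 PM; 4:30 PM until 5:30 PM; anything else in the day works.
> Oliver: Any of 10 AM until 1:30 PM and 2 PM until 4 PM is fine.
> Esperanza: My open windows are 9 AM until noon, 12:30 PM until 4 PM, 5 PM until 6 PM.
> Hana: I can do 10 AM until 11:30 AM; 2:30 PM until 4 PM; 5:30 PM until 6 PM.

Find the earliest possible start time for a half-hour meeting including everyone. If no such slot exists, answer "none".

Lila free: 09:30-12:00, 13:00-18:00.
Keanu free: 09:30-13:00, 14:30-16:30, 17:30-18:00 (invert busy blocks within the working day).
Oliver free: 10:00-13:30, 14:00-16:00.
Esperanza free: 09:00-12:00, 12:30-16:00, 17:00-18:00.
Hana free: 10:00-11:30, 14:30-16:00, 17:30-18:00.
Lila ∩ Keanu: 09:30-12:00, 14:30-16:30, 17:30-18:00.
Lila ∩ Keanu ∩ Oliver: 10:00-12:00, 14:30-16:00.
Lila ∩ Keanu ∩ Oliver ∩ Esperanza: 10:00-12:00, 14:30-16:00.
Lila ∩ Keanu ∩ Oliver ∩ Esperanza ∩ Hana: 10:00-11:30, 14:30-16:00.
The first common window of at least 30 minutes is 10:00-11:30, so the earliest start is 10:00.

10:00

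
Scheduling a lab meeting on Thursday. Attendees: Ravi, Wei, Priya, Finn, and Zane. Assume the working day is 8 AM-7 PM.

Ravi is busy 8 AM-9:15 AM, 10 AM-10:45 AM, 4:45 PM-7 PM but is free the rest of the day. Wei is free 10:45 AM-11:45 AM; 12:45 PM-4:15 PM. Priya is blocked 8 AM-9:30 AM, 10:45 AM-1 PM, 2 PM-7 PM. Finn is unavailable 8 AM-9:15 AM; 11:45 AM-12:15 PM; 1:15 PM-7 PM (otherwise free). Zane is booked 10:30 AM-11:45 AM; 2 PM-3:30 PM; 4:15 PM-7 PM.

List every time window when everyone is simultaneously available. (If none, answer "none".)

13:00-13:15

Ravi free: 09:15-10:00, 10:45-16:45 (invert busy blocks within the working day).
Wei free: 10:45-11:45, 12:45-16:15.
Priya free: 09:30-10:45, 13:00-14:00 (invert busy blocks within the working day).
Finn free: 09:15-11:45, 12:15-13:15 (invert busy blocks within the working day).
Zane free: 08:00-10:30, 11:45-14:00, 15:30-16:15 (invert busy blocks within the working day).
Ravi ∩ Wei: 10:45-11:45, 12:45-16:15.
Ravi ∩ Wei ∩ Priya: 13:00-14:00.
Ravi ∩ Wei ∩ Priya ∩ Finn: 13:00-13:15.
Ravi ∩ Wei ∩ Priya ∩ Finn ∩ Zane: 13:00-13:15.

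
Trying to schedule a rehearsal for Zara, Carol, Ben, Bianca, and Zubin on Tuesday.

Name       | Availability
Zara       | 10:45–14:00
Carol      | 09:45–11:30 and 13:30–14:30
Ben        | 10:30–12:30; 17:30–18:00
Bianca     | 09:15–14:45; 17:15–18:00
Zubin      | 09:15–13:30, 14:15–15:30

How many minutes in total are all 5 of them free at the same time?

Zara ∩ Carol: 10:45-11:30, 13:30-14:00.
Zara ∩ Carol ∩ Ben: 10:45-11:30.
Zara ∩ Carol ∩ Ben ∩ Bianca: 10:45-11:30.
Zara ∩ Carol ∩ Ben ∩ Bianca ∩ Zubin: 10:45-11:30.
Those are the intersection windows.
That's a single block of 45 minutes.

45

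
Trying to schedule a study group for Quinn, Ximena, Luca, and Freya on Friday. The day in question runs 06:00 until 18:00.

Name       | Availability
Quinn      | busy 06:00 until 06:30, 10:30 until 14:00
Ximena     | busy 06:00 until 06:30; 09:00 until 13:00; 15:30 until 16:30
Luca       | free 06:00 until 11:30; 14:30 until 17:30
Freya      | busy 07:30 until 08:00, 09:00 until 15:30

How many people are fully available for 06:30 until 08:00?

Quinn free: 06:30-10:30, 14:00-18:00 (invert busy blocks within the working day).
Ximena free: 06:30-09:00, 13:00-15:30, 16:30-18:00 (invert busy blocks within the working day).
Luca free: 06:00-11:30, 14:30-17:30.
Freya free: 06:00-07:30, 08:00-09:00, 15:30-18:00 (invert busy blocks within the working day).
Quinn, Ximena, and Luca can make the full 06:30-08:00 slot — that's 3.

3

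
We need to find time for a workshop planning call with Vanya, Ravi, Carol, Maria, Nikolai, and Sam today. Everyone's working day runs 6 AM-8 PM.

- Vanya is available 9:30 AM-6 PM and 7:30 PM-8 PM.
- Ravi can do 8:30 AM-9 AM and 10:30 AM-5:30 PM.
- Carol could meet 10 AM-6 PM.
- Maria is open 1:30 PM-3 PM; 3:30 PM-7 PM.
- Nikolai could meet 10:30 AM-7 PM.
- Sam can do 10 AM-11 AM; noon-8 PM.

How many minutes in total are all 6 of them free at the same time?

Vanya ∩ Ravi: 10:30-17:30.
Vanya ∩ Ravi ∩ Carol: 10:30-17:30.
Vanya ∩ Ravi ∩ Carol ∩ Maria: 13:30-15:00, 15:30-17:30.
Vanya ∩ Ravi ∩ Carol ∩ Maria ∩ Nikolai: 13:30-15:00, 15:30-17:30.
Vanya ∩ Ravi ∩ Carol ∩ Maria ∩ Nikolai ∩ Sam: 13:30-15:00, 15:30-17:30.
Summing the common windows: 90 + 120 = 210 minutes.

210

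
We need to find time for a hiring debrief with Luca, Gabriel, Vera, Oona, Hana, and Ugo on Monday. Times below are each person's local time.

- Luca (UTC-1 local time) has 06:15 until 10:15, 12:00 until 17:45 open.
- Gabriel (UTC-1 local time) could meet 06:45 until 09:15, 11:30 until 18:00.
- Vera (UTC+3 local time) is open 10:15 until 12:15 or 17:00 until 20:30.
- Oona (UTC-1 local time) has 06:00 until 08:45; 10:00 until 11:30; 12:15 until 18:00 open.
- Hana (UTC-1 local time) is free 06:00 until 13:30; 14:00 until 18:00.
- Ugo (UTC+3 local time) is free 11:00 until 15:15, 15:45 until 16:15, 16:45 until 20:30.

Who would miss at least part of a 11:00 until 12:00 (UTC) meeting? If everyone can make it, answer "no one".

Luca in UTC: 07:15-11:15, 13:00-18:45 (add 1h to convert from UTC-1).
Gabriel in UTC: 07:45-10:15, 12:30-19:00 (add 1h to convert from UTC-1).
Vera in UTC: 07:15-09:15, 14:00-17:30 (subtract 3h to convert from UTC+3).
Oona in UTC: 07:00-09:45, 11:00-12:30, 13:15-19:00 (add 1h to convert from UTC-1).
Hana in UTC: 07:00-14:30, 15:00-19:00 (add 1h to convert from UTC-1).
Ugo in UTC: 08:00-12:15, 12:45-13:15, 13:45-17:30 (subtract 3h to convert from UTC+3).
Luca: not fully free for 11:00-12:00. Gabriel: not fully free for 11:00-12:00. Vera: not fully free for 11:00-12:00. Oona: free for 11:00-12:00. Hana: free for 11:00-12:00. Ugo: free for 11:00-12:00.

Gabriel, Luca, Vera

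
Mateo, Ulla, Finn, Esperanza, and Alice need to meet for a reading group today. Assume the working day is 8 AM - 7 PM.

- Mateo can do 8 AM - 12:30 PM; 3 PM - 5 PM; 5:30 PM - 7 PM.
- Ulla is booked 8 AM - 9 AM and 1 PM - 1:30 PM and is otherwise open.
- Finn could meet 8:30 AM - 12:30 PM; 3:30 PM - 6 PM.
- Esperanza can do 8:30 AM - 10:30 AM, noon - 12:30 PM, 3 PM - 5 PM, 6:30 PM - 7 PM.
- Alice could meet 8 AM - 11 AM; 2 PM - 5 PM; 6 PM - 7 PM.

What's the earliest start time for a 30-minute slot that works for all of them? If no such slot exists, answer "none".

09:00

Mateo free: 08:00-12:30, 15:00-17:00, 17:30-19:00.
Ulla free: 09:00-13:00, 13:30-19:00 (invert busy blocks within the working day).
Finn free: 08:30-12:30, 15:30-18:00.
Esperanza free: 08:30-10:30, 12:00-12:30, 15:00-17:00, 18:30-19:00.
Alice free: 08:00-11:00, 14:00-17:00, 18:00-19:00.
Mateo ∩ Ulla: 09:00-12:30, 15:00-17:00, 17:30-19:00.
Mateo ∩ Ulla ∩ Finn: 09:00-12:30, 15:30-17:00, 17:30-18:00.
Mateo ∩ Ulla ∩ Finn ∩ Esperanza: 09:00-10:30, 12:00-12:30, 15:30-17:00.
Mateo ∩ Ulla ∩ Finn ∩ Esperanza ∩ Alice: 09:00-10:30, 15:30-17:00.
The first common window of at least 30 minutes is 09:00-10:30, so the earliest start is 09:00.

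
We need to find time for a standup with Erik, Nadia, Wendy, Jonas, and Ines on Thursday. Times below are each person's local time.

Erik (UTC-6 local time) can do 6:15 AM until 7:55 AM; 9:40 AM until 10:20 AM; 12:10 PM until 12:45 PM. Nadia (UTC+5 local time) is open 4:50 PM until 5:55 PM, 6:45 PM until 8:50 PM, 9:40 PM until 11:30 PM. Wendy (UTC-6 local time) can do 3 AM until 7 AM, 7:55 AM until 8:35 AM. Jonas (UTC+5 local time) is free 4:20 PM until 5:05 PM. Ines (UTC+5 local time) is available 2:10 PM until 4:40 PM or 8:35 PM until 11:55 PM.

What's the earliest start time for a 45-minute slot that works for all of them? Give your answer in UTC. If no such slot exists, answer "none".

Erik in UTC: 12:15-13:55, 15:40-16:20, 18:10-18:45 (add 6h to convert from UTC-6).
Nadia in UTC: 11:50-12:55, 13:45-15:50, 16:40-18:30 (subtract 5h to convert from UTC+5).
Wendy in UTC: 09:00-13:00, 13:55-14:35 (add 6h to convert from UTC-6).
Jonas in UTC: 11:20-12:05 (subtract 5h to convert from UTC+5).
Ines in UTC: 09:10-11:40, 15:35-18:55 (subtract 5h to convert from UTC+5).
Erik ∩ Nadia: 12:15-12:55, 13:45-13:55, 15:40-15:50, 18:10-18:30.
Erik ∩ Nadia ∩ Wendy: 12:15-12:55.
Erik ∩ Nadia ∩ Wendy ∩ Jonas: ∅.
Erik ∩ Nadia ∩ Wendy ∩ Jonas ∩ Ines: ∅.
There is no time when everyone is free.
No common window is at least 45 minutes long.

none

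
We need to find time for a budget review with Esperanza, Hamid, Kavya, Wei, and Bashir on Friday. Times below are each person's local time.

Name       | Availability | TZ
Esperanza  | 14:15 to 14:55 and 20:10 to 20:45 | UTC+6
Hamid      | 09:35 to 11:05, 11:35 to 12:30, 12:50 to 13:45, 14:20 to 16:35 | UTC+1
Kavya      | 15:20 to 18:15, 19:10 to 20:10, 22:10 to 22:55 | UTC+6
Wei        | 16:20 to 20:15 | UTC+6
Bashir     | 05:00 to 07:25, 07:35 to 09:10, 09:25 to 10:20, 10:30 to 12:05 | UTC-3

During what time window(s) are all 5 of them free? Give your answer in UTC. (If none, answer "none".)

none

Esperanza in UTC: 08:15-08:55, 14:10-14:45 (subtract 6h to convert from UTC+6).
Hamid in UTC: 08:35-10:05, 10:35-11:30, 11:50-12:45, 13:20-15:35 (subtract 1h to convert from UTC+1).
Kavya in UTC: 09:20-12:15, 13:10-14:10, 16:10-16:55 (subtract 6h to convert from UTC+6).
Wei in UTC: 10:20-14:15 (subtract 6h to convert from UTC+6).
Bashir in UTC: 08:00-10:25, 10:35-12:10, 12:25-13:20, 13:30-15:05 (add 3h to convert from UTC-3).
Esperanza ∩ Hamid: 08:35-08:55, 14:10-14:45.
Esperanza ∩ Hamid ∩ Kavya: ∅.
Esperanza ∩ Hamid ∩ Kavya ∩ Wei: ∅.
Esperanza ∩ Hamid ∩ Kavya ∩ Wei ∩ Bashir: ∅.
There is no time when everyone is free.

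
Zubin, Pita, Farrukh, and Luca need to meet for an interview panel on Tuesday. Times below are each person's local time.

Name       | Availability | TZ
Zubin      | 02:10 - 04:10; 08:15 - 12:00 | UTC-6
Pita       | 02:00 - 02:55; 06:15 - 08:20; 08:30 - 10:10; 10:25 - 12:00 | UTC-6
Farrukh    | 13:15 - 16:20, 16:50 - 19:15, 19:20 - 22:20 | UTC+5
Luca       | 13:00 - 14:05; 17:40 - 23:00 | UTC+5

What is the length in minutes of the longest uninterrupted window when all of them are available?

100

Zubin in UTC: 08:10-10:10, 14:15-18:00 (add 6h to convert from UTC-6).
Pita in UTC: 08:00-08:55, 12:15-14:20, 14:30-16:10, 16:25-18:00 (add 6h to convert from UTC-6).
Farrukh in UTC: 08:15-11:20, 11:50-14:15, 14:20-17:20 (subtract 5h to convert from UTC+5).
Luca in UTC: 08:00-09:05, 12:40-18:00 (subtract 5h to convert from UTC+5).
Zubin ∩ Pita: 08:10-08:55, 14:15-14:20, 14:30-16:10, 16:25-18:00.
Zubin ∩ Pita ∩ Farrukh: 08:15-08:55, 14:30-16:10, 16:25-17:20.
Zubin ∩ Pita ∩ Farrukh ∩ Luca: 08:15-08:55, 14:30-16:10, 16:25-17:20.
So the common availability across everyone is 08:15-08:55, 14:30-16:10, 16:25-17:20.
The longest is 14:30-16:10 at 100 minutes.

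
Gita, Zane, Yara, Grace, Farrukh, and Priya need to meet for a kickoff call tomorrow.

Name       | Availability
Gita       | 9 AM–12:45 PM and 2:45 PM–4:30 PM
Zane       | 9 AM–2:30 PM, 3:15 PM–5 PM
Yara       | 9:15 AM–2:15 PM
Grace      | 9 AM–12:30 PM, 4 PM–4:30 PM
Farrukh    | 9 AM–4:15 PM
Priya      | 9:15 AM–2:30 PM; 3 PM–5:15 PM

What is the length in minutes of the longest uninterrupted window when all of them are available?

195

Gita ∩ Zane: 09:00-12:45, 15:15-16:30.
Gita ∩ Zane ∩ Yara: 09:15-12:45.
Gita ∩ Zane ∩ Yara ∩ Grace: 09:15-12:30.
Gita ∩ Zane ∩ Yara ∩ Grace ∩ Farrukh: 09:15-12:30.
Gita ∩ Zane ∩ Yara ∩ Grace ∩ Farrukh ∩ Priya: 09:15-12:30.
The longest is 09:15-12:30 at 195 minutes.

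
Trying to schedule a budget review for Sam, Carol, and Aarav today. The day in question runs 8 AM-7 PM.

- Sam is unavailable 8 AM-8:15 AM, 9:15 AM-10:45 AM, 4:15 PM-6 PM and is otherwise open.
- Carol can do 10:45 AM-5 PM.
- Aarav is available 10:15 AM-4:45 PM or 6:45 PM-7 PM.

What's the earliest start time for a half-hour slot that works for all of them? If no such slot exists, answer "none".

Sam free: 08:15-09:15, 10:45-16:15, 18:00-19:00 (invert busy blocks within the working day).
Carol free: 10:45-17:00.
Aarav free: 10:15-16:45, 18:45-19:00.
Sam ∩ Carol: 10:45-16:15.
Sam ∩ Carol ∩ Aarav: 10:45-16:15.
The first common window of at least 30 minutes is 10:45-16:15, so the earliest start is 10:45.

10:45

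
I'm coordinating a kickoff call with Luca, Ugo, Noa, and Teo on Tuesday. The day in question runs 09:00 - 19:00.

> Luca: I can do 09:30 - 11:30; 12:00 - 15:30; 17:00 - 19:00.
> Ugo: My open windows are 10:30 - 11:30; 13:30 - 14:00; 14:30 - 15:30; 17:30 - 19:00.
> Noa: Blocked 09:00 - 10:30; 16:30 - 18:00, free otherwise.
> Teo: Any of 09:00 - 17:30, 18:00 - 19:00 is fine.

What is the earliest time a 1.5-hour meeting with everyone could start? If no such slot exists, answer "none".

none

Luca free: 09:30-11:30, 12:00-15:30, 17:00-19:00.
Ugo free: 10:30-11:30, 13:30-14:00, 14:30-15:30, 17:30-19:00.
Noa free: 10:30-16:30, 18:00-19:00 (invert busy blocks within the working day).
Teo free: 09:00-17:30, 18:00-19:00.
Luca ∩ Ugo: 10:30-11:30, 13:30-14:00, 14:30-15:30, 17:30-19:00.
Luca ∩ Ugo ∩ Noa: 10:30-11:30, 13:30-14:00, 14:30-15:30, 18:00-19:00.
Luca ∩ Ugo ∩ Noa ∩ Teo: 10:30-11:30, 13:30-14:00, 14:30-15:30, 18:00-19:00.
No common window is at least 90 minutes long.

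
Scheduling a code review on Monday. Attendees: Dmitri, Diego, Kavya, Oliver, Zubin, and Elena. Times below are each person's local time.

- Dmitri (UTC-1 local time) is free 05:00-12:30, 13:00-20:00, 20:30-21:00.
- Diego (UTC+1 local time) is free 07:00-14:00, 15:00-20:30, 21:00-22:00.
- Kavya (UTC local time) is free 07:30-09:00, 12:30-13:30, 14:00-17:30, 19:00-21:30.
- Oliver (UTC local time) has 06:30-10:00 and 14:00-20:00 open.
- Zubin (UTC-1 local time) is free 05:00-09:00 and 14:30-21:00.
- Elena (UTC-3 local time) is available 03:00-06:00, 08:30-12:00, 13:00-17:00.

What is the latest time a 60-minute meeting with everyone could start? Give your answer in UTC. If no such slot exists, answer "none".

16:30

Dmitri in UTC: 06:00-13:30, 14:00-21:00, 21:30-22:00 (add 1h to convert from UTC-1).
Diego in UTC: 06:00-13:00, 14:00-19:30, 20:00-21:00 (subtract 1h to convert from UTC+1).
Kavya in UTC: 07:30-09:00, 12:30-13:30, 14:00-17:30, 19:00-21:30.
Oliver in UTC: 06:30-10:00, 14:00-20:00.
Zubin in UTC: 06:00-10:00, 15:30-22:00 (add 1h to convert from UTC-1).
Elena in UTC: 06:00-09:00, 11:30-15:00, 16:00-20:00 (add 3h to convert from UTC-3).
Dmitri ∩ Diego: 06:00-13:00, 14:00-19:30, 20:00-21:00.
Dmitri ∩ Diego ∩ Kavya: 07:30-09:00, 12:30-13:00, 14:00-17:30, 19:00-19:30, 20:00-21:00.
Dmitri ∩ Diego ∩ Kavya ∩ Oliver: 07:30-09:00, 14:00-17:30, 19:00-19:30.
Dmitri ∩ Diego ∩ Kavya ∩ Oliver ∩ Zubin: 07:30-09:00, 15:30-17:30, 19:00-19:30.
Dmitri ∩ Diego ∩ Kavya ∩ Oliver ∩ Zubin ∩ Elena: 07:30-09:00, 16:00-17:30, 19:00-19:30.
The last common window of at least 60 minutes is 16:00-17:30; a 60-minute meeting can start as late as 16:30 and still end by 17:30.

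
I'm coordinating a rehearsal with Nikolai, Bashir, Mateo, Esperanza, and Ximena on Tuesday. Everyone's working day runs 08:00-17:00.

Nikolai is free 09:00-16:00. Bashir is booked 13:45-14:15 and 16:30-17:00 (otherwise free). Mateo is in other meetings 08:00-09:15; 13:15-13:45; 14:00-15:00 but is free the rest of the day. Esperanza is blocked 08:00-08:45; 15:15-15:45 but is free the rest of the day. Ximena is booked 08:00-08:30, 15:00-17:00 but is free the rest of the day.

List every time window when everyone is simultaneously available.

Nikolai free: 09:00-16:00.
Bashir free: 08:00-13:45, 14:15-16:30 (invert busy blocks within the working day).
Mateo free: 09:15-13:15, 13:45-14:00, 15:00-17:00 (invert busy blocks within the working day).
Esperanza free: 08:45-15:15, 15:45-17:00 (invert busy blocks within the working day).
Ximena free: 08:30-15:00 (invert busy blocks within the working day).
Nikolai ∩ Bashir: 09:00-13:45, 14:15-16:00.
Nikolai ∩ Bashir ∩ Mateo: 09:15-13:15, 15:00-16:00.
Nikolai ∩ Bashir ∩ Mateo ∩ Esperanza: 09:15-13:15, 15:00-15:15, 15:45-16:00.
Nikolai ∩ Bashir ∩ Mateo ∩ Esperanza ∩ Ximena: 09:15-13:15.

09:15-13:15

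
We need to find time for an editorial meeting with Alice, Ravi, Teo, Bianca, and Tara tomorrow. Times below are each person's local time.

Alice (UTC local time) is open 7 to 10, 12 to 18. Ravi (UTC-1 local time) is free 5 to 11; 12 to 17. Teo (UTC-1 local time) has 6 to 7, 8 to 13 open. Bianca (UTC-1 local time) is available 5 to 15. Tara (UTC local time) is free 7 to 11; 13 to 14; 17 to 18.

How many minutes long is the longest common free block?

Alice in UTC: 07:00-10:00, 12:00-18:00.
Ravi in UTC: 06:00-12:00, 13:00-18:00 (add 1h to convert from UTC-1).
Teo in UTC: 07:00-08:00, 09:00-14:00 (add 1h to convert from UTC-1).
Bianca in UTC: 06:00-16:00 (add 1h to convert from UTC-1).
Tara in UTC: 07:00-11:00, 13:00-14:00, 17:00-18:00.
Alice ∩ Ravi: 07:00-10:00, 13:00-18:00.
Alice ∩ Ravi ∩ Teo: 07:00-08:00, 09:00-10:00, 13:00-14:00.
Alice ∩ Ravi ∩ Teo ∩ Bianca: 07:00-08:00, 09:00-10:00, 13:00-14:00.
Alice ∩ Ravi ∩ Teo ∩ Bianca ∩ Tara: 07:00-08:00, 09:00-10:00, 13:00-14:00.
The longest is 07:00-08:00 at 60 minutes.

60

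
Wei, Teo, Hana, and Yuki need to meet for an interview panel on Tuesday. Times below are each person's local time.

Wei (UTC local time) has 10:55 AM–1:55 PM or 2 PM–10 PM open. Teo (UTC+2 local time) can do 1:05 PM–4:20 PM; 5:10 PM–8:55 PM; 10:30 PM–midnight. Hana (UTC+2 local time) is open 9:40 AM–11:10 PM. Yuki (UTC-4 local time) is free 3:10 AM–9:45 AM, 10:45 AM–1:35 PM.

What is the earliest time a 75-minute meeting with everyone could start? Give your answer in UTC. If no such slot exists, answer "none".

Wei in UTC: 10:55-13:55, 14:00-22:00.
Teo in UTC: 11:05-14:20, 15:10-18:55, 20:30-22:00 (subtract 2h to convert from UTC+2).
Hana in UTC: 07:40-21:10 (subtract 2h to convert from UTC+2).
Yuki in UTC: 07:10-13:45, 14:45-17:35 (add 4h to convert from UTC-4).
Wei ∩ Teo: 11:05-13:55, 14:00-14:20, 15:10-18:55, 20:30-22:00.
Wei ∩ Teo ∩ Hana: 11:05-13:55, 14:00-14:20, 15:10-18:55, 20:30-21:10.
Wei ∩ Teo ∩ Hana ∩ Yuki: 11:05-13:45, 15:10-17:35.
So the common availability across everyone is 11:05-13:45, 15:10-17:35.
The first common window of at least 75 minutes is 11:05-13:45, so the earliest start is 11:05.

11:05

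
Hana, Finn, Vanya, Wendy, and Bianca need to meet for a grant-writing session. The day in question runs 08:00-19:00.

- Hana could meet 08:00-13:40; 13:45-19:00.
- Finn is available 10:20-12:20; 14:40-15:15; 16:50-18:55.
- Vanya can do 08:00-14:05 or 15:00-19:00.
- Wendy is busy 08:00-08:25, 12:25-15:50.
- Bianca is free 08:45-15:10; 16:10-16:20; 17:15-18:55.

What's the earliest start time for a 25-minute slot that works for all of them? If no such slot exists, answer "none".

10:20

Hana free: 08:00-13:40, 13:45-19:00.
Finn free: 10:20-12:20, 14:40-15:15, 16:50-18:55.
Vanya free: 08:00-14:05, 15:00-19:00.
Wendy free: 08:25-12:25, 15:50-19:00 (invert busy blocks within the working day).
Bianca free: 08:45-15:10, 16:10-16:20, 17:15-18:55.
Hana ∩ Finn: 10:20-12:20, 14:40-15:15, 16:50-18:55.
Hana ∩ Finn ∩ Vanya: 10:20-12:20, 15:00-15:15, 16:50-18:55.
Hana ∩ Finn ∩ Vanya ∩ Wendy: 10:20-12:20, 16:50-18:55.
Hana ∩ Finn ∩ Vanya ∩ Wendy ∩ Bianca: 10:20-12:20, 17:15-18:55.
The first common window of at least 25 minutes is 10:20-12:20, so the earliest start is 10:20.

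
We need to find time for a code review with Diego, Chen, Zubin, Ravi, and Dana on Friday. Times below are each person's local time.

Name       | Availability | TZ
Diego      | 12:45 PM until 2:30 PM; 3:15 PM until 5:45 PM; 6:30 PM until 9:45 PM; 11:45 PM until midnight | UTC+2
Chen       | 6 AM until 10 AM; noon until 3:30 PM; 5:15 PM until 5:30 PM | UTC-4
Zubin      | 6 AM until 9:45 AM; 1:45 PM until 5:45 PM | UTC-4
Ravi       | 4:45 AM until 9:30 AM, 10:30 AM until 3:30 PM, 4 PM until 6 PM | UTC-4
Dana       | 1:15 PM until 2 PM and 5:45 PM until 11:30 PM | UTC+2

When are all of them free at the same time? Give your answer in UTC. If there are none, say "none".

11:15-12:00, 17:45-19:30

Diego in UTC: 10:45-12:30, 13:15-15:45, 16:30-19:45, 21:45-22:00 (subtract 2h to convert from UTC+2).
Chen in UTC: 10:00-14:00, 16:00-19:30, 21:15-21:30 (add 4h to convert from UTC-4).
Zubin in UTC: 10:00-13:45, 17:45-21:45 (add 4h to convert from UTC-4).
Ravi in UTC: 08:45-13:30, 14:30-19:30, 20:00-22:00 (add 4h to convert from UTC-4).
Dana in UTC: 11:15-12:00, 15:45-21:30 (subtract 2h to convert from UTC+2).
Diego ∩ Chen: 10:45-12:30, 13:15-14:00, 16:30-19:30.
Diego ∩ Chen ∩ Zubin: 10:45-12:30, 13:15-13:45, 17:45-19:30.
Diego ∩ Chen ∩ Zubin ∩ Ravi: 10:45-12:30, 13:15-13:30, 17:45-19:30.
Diego ∩ Chen ∩ Zubin ∩ Ravi ∩ Dana: 11:15-12:00, 17:45-19:30.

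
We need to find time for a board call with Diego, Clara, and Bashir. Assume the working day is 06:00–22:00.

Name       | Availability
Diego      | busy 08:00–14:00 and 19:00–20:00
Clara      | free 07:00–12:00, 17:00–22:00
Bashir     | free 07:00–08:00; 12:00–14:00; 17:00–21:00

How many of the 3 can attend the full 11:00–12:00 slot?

1

Diego free: 06:00-08:00, 14:00-19:00, 20:00-22:00 (invert busy blocks within the working day).
Clara free: 07:00-12:00, 17:00-22:00.
Bashir free: 07:00-08:00, 12:00-14:00, 17:00-21:00.
Clara can make the full 11:00-12:00 slot — that's 1.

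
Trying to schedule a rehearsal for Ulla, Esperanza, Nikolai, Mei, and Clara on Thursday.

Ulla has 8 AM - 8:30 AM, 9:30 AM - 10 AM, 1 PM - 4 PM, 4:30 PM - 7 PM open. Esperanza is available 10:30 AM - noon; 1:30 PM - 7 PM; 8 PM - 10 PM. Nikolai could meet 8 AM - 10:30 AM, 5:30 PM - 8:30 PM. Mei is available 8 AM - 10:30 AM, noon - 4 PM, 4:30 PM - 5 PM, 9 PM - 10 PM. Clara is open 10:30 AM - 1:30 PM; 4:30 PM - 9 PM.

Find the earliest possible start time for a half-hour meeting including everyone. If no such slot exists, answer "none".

Ulla ∩ Esperanza: 13:30-16:00, 16:30-19:00.
Ulla ∩ Esperanza ∩ Nikolai: 17:30-19:00.
Ulla ∩ Esperanza ∩ Nikolai ∩ Mei: ∅.
Ulla ∩ Esperanza ∩ Nikolai ∩ Mei ∩ Clara: ∅.
There is no time when everyone is free.
No common window is at least 30 minutes long.

none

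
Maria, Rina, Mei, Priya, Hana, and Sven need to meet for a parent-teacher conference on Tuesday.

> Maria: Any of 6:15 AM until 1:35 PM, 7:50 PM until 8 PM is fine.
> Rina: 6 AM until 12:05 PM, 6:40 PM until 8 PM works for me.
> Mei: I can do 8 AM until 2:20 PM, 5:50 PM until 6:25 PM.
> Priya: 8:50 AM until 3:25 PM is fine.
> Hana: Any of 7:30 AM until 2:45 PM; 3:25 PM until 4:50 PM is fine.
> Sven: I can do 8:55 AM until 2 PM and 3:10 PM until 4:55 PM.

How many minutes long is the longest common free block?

190

Maria ∩ Rina: 06:15-12:05, 19:50-20:00.
Maria ∩ Rina ∩ Mei: 08:00-12:05.
Maria ∩ Rina ∩ Mei ∩ Priya: 08:50-12:05.
Maria ∩ Rina ∩ Mei ∩ Priya ∩ Hana: 08:50-12:05.
Maria ∩ Rina ∩ Mei ∩ Priya ∩ Hana ∩ Sven: 08:55-12:05.
The longest is 08:55-12:05 at 190 minutes.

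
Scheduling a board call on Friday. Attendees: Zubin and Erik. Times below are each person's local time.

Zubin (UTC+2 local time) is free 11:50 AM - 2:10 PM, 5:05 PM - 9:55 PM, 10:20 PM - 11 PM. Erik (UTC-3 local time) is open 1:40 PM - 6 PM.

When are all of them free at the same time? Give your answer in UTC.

16:40-19:55, 20:20-21:00

Zubin in UTC: 09:50-12:10, 15:05-19:55, 20:20-21:00 (subtract 2h to convert from UTC+2).
Erik in UTC: 16:40-21:00 (add 3h to convert from UTC-3).
Zubin ∩ Erik: 16:40-19:55, 20:20-21:00.
So the common availability across everyone is 16:40-19:55, 20:20-21:00.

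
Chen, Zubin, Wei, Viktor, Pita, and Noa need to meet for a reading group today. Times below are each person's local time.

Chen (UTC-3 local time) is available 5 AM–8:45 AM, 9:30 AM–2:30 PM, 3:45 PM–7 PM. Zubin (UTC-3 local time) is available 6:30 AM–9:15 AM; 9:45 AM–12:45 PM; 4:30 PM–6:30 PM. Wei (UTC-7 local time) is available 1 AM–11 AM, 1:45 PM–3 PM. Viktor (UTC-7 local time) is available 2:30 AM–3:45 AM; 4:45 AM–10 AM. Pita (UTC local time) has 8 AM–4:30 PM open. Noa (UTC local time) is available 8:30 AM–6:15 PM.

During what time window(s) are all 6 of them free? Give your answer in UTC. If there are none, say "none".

09:30-10:45, 12:45-15:45

Chen in UTC: 08:00-11:45, 12:30-17:30, 18:45-22:00 (add 3h to convert from UTC-3).
Zubin in UTC: 09:30-12:15, 12:45-15:45, 19:30-21:30 (add 3h to convert from UTC-3).
Wei in UTC: 08:00-18:00, 20:45-22:00 (add 7h to convert from UTC-7).
Viktor in UTC: 09:30-10:45, 11:45-17:00 (add 7h to convert from UTC-7).
Pita in UTC: 08:00-16:30.
Noa in UTC: 08:30-18:15.
Chen ∩ Zubin: 09:30-11:45, 12:45-15:45, 19:30-21:30.
Chen ∩ Zubin ∩ Wei: 09:30-11:45, 12:45-15:45, 20:45-21:30.
Chen ∩ Zubin ∩ Wei ∩ Viktor: 09:30-10:45, 12:45-15:45.
Chen ∩ Zubin ∩ Wei ∩ Viktor ∩ Pita: 09:30-10:45, 12:45-15:45.
Chen ∩ Zubin ∩ Wei ∩ Viktor ∩ Pita ∩ Noa: 09:30-10:45, 12:45-15:45.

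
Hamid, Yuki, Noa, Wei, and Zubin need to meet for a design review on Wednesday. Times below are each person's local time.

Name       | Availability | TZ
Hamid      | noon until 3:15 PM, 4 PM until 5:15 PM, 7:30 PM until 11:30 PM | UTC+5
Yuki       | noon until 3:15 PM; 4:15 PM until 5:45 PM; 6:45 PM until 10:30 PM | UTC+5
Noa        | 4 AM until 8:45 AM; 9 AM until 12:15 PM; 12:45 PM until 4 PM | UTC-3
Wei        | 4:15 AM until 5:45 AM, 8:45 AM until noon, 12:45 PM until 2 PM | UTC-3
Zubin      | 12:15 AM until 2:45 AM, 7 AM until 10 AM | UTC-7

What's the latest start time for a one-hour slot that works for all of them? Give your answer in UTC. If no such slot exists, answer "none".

16:00

Hamid in UTC: 07:00-10:15, 11:00-12:15, 14:30-18:30 (subtract 5h to convert from UTC+5).
Yuki in UTC: 07:00-10:15, 11:15-12:45, 13:45-17:30 (subtract 5h to convert from UTC+5).
Noa in UTC: 07:00-11:45, 12:00-15:15, 15:45-19:00 (add 3h to convert from UTC-3).
Wei in UTC: 07:15-08:45, 11:45-15:00, 15:45-17:00 (add 3h to convert from UTC-3).
Zubin in UTC: 07:15-09:45, 14:00-17:00 (add 7h to convert from UTC-7).
Hamid ∩ Yuki: 07:00-10:15, 11:15-12:15, 14:30-17:30.
Hamid ∩ Yuki ∩ Noa: 07:00-10:15, 11:15-11:45, 12:00-12:15, 14:30-15:15, 15:45-17:30.
Hamid ∩ Yuki ∩ Noa ∩ Wei: 07:15-08:45, 12:00-12:15, 14:30-15:00, 15:45-17:00.
Hamid ∩ Yuki ∩ Noa ∩ Wei ∩ Zubin: 07:15-08:45, 14:30-15:00, 15:45-17:00.
Those are the intersection windows.
The last common window of at least 60 minutes is 15:45-17:00; a 60-minute meeting can start as late as 16:00 and still end by 17:00.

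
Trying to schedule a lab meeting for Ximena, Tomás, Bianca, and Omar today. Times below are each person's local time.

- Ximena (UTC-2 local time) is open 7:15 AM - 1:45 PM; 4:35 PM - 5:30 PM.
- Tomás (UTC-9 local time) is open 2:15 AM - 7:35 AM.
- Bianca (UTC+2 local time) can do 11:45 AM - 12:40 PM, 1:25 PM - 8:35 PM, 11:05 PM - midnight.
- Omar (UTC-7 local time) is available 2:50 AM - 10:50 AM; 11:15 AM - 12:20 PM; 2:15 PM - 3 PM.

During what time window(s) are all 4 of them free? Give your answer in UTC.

11:25-15:45

Ximena in UTC: 09:15-15:45, 18:35-19:30 (add 2h to convert from UTC-2).
Tomás in UTC: 11:15-16:35 (add 9h to convert from UTC-9).
Bianca in UTC: 09:45-10:40, 11:25-18:35, 21:05-22:00 (subtract 2h to convert from UTC+2).
Omar in UTC: 09:50-17:50, 18:15-19:20, 21:15-22:00 (add 7h to convert from UTC-7).
Ximena ∩ Tomás: 11:15-15:45.
Ximena ∩ Tomás ∩ Bianca: 11:25-15:45.
Ximena ∩ Tomás ∩ Bianca ∩ Omar: 11:25-15:45.
So the common availability across everyone is 11:25-15:45.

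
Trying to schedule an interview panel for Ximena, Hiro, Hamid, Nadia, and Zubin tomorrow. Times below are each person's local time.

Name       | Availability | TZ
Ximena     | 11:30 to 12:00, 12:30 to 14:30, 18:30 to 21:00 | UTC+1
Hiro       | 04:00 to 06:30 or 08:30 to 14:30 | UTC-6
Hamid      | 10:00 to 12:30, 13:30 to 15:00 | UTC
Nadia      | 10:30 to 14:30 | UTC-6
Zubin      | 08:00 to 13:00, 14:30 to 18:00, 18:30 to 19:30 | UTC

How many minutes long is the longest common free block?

0

Ximena in UTC: 10:30-11:00, 11:30-13:30, 17:30-20:00 (subtract 1h to convert from UTC+1).
Hiro in UTC: 10:00-12:30, 14:30-20:30 (add 6h to convert from UTC-6).
Hamid in UTC: 10:00-12:30, 13:30-15:00.
Nadia in UTC: 16:30-20:30 (add 6h to convert from UTC-6).
Zubin in UTC: 08:00-13:00, 14:30-18:00, 18:30-19:30.
Ximena ∩ Hiro: 10:30-11:00, 11:30-12:30, 17:30-20:00.
Ximena ∩ Hiro ∩ Hamid: 10:30-11:00, 11:30-12:30.
Ximena ∩ Hiro ∩ Hamid ∩ Nadia: ∅.
Ximena ∩ Hiro ∩ Hamid ∩ Nadia ∩ Zubin: ∅.
There is no time when everyone is free.
No common window exists, so the longest block is 0 minutes.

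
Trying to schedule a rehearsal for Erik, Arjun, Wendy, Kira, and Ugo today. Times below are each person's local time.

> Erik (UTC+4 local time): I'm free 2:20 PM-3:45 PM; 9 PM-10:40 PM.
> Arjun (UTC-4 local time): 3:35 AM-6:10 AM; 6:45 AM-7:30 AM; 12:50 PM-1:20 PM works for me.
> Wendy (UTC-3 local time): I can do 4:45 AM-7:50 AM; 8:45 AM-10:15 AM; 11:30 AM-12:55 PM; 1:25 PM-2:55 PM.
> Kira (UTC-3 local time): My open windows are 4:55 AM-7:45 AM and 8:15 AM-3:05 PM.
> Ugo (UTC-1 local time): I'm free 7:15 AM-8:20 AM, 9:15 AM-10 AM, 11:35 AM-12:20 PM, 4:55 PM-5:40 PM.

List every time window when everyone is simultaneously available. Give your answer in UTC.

none

Erik in UTC: 10:20-11:45, 17:00-18:40 (subtract 4h to convert from UTC+4).
Arjun in UTC: 07:35-10:10, 10:45-11:30, 16:50-17:20 (add 4h to convert from UTC-4).
Wendy in UTC: 07:45-10:50, 11:45-13:15, 14:30-15:55, 16:25-17:55 (add 3h to convert from UTC-3).
Kira in UTC: 07:55-10:45, 11:15-18:05 (add 3h to convert from UTC-3).
Ugo in UTC: 08:15-09:20, 10:15-11:00, 12:35-13:20, 17:55-18:40 (add 1h to convert from UTC-1).
Erik ∩ Arjun: 10:45-11:30, 17:00-17:20.
Erik ∩ Arjun ∩ Wendy: 10:45-10:50, 17:00-17:20.
Erik ∩ Arjun ∩ Wendy ∩ Kira: 17:00-17:20.
Erik ∩ Arjun ∩ Wendy ∩ Kira ∩ Ugo: ∅.
There is no time when everyone is free.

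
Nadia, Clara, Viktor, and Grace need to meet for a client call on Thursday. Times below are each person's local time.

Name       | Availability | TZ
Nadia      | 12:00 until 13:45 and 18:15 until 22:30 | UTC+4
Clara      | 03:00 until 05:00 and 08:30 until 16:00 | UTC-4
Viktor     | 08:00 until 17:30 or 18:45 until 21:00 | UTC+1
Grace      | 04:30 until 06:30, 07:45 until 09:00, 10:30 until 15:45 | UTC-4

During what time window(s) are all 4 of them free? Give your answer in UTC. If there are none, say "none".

08:30-09:00, 14:30-16:30, 17:45-18:30

Nadia in UTC: 08:00-09:45, 14:15-18:30 (subtract 4h to convert from UTC+4).
Clara in UTC: 07:00-09:00, 12:30-20:00 (add 4h to convert from UTC-4).
Viktor in UTC: 07:00-16:30, 17:45-20:00 (subtract 1h to convert from UTC+1).
Grace in UTC: 08:30-10:30, 11:45-13:00, 14:30-19:45 (add 4h to convert from UTC-4).
Nadia ∩ Clara: 08:00-09:00, 14:15-18:30.
Nadia ∩ Clara ∩ Viktor: 08:00-09:00, 14:15-16:30, 17:45-18:30.
Nadia ∩ Clara ∩ Viktor ∩ Grace: 08:30-09:00, 14:30-16:30, 17:45-18:30.
Those are the intersection windows.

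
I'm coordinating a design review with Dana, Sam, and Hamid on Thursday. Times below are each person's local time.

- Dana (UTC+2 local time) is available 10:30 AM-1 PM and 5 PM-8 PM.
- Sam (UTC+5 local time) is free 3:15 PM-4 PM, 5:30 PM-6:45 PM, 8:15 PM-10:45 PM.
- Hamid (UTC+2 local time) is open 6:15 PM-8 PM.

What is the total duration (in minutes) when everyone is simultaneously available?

90

Dana in UTC: 08:30-11:00, 15:00-18:00 (subtract 2h to convert from UTC+2).
Sam in UTC: 10:15-11:00, 12:30-13:45, 15:15-17:45 (subtract 5h to convert from UTC+5).
Hamid in UTC: 16:15-18:00 (subtract 2h to convert from UTC+2).
Dana ∩ Sam: 10:15-11:00, 15:15-17:45.
Dana ∩ Sam ∩ Hamid: 16:15-17:45.
Those are the intersection windows.
That's a single block of 90 minutes.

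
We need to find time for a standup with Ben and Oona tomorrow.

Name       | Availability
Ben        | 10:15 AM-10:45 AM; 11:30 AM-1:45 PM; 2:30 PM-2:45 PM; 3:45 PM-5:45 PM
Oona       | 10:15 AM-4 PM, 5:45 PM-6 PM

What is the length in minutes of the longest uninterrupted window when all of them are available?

135

Ben ∩ Oona: 10:15-10:45, 11:30-13:45, 14:30-14:45, 15:45-16:00.
So the common availability across everyone is 10:15-10:45, 11:30-13:45, 14:30-14:45, 15:45-16:00.
The longest is 11:30-13:45 at 135 minutes.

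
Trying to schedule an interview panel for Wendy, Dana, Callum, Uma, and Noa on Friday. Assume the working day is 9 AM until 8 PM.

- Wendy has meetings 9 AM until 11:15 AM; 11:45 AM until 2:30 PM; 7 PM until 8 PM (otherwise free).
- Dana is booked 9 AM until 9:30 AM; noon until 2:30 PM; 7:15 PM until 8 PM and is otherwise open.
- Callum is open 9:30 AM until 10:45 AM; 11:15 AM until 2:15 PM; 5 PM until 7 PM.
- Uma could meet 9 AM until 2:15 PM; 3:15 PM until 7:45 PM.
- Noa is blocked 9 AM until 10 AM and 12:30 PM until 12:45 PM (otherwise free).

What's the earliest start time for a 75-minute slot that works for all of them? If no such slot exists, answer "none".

Wendy free: 11:15-11:45, 14:30-19:00 (invert busy blocks within the working day).
Dana free: 09:30-12:00, 14:30-19:15 (invert busy blocks within the working day).
Callum free: 09:30-10:45, 11:15-14:15, 17:00-19:00.
Uma free: 09:00-14:15, 15:15-19:45.
Noa free: 10:00-12:30, 12:45-20:00 (invert busy blocks within the working day).
Wendy ∩ Dana: 11:15-11:45, 14:30-19:00.
Wendy ∩ Dana ∩ Callum: 11:15-11:45, 17:00-19:00.
Wendy ∩ Dana ∩ Callum ∩ Uma: 11:15-11:45, 17:00-19:00.
Wendy ∩ Dana ∩ Callum ∩ Uma ∩ Noa: 11:15-11:45, 17:00-19:00.
The first common window of at least 75 minutes is 17:00-19:00, so the earliest start is 17:00.

17:00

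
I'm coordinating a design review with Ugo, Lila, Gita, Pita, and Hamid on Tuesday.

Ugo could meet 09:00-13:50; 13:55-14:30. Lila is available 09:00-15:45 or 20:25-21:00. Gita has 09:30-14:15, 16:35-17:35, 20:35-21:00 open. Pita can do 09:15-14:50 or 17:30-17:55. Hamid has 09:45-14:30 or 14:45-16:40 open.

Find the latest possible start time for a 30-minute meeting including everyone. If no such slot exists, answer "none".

13:20

Ugo ∩ Lila: 09:00-13:50, 13:55-14:30.
Ugo ∩ Lila ∩ Gita: 09:30-13:50, 13:55-14:15.
Ugo ∩ Lila ∩ Gita ∩ Pita: 09:30-13:50, 13:55-14:15.
Ugo ∩ Lila ∩ Gita ∩ Pita ∩ Hamid: 09:45-13:50, 13:55-14:15.
So the common availability across everyone is 09:45-13:50, 13:55-14:15.
The last common window of at least 30 minutes is 09:45-13:50; a 30-minute meeting can start as late as 13:20 and still end by 13:50.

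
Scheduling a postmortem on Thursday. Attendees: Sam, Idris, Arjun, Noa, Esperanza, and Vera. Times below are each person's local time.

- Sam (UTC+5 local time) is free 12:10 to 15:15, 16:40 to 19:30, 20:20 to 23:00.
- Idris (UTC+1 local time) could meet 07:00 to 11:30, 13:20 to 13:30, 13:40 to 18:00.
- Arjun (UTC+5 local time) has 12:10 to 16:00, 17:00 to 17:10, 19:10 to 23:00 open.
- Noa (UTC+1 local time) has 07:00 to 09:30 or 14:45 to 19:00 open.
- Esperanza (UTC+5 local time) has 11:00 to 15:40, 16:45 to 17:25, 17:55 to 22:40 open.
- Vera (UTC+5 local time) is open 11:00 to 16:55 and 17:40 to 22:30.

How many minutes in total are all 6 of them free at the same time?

200

Sam in UTC: 07:10-10:15, 11:40-14:30, 15:20-18:00 (subtract 5h to convert from UTC+5).
Idris in UTC: 06:00-10:30, 12:20-12:30, 12:40-17:00 (subtract 1h to convert from UTC+1).
Arjun in UTC: 07:10-11:00, 12:00-12:10, 14:10-18:00 (subtract 5h to convert from UTC+5).
Noa in UTC: 06:00-08:30, 13:45-18:00 (subtract 1h to convert from UTC+1).
Esperanza in UTC: 06:00-10:40, 11:45-12:25, 12:55-17:40 (subtract 5h to convert from UTC+5).
Vera in UTC: 06:00-11:55, 12:40-17:30 (subtract 5h to convert from UTC+5).
Sam ∩ Idris: 07:10-10:15, 12:20-12:30, 12:40-14:30, 15:20-17:00.
Sam ∩ Idris ∩ Arjun: 07:10-10:15, 14:10-14:30, 15:20-17:00.
Sam ∩ Idris ∩ Arjun ∩ Noa: 07:10-08:30, 14:10-14:30, 15:20-17:00.
Sam ∩ Idris ∩ Arjun ∩ Noa ∩ Esperanza: 07:10-08:30, 14:10-14:30, 15:20-17:00.
Sam ∩ Idris ∩ Arjun ∩ Noa ∩ Esperanza ∩ Vera: 07:10-08:30, 14:10-14:30, 15:20-17:00.
Those are the intersection windows.
Summing the common windows: 80 + 20 + 100 = 200 minutes.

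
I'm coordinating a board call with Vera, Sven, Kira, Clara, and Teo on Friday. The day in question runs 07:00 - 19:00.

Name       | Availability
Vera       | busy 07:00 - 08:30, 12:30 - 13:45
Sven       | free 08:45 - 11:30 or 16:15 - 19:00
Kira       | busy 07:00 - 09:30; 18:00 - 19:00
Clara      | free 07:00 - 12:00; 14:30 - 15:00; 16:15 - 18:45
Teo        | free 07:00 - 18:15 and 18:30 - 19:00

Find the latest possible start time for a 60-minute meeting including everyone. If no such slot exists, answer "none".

Vera free: 08:30-12:30, 13:45-19:00 (invert busy blocks within the working day).
Sven free: 08:45-11:30, 16:15-19:00.
Kira free: 09:30-18:00 (invert busy blocks within the working day).
Clara free: 07:00-12:00, 14:30-15:00, 16:15-18:45.
Teo free: 07:00-18:15, 18:30-19:00.
Vera ∩ Sven: 08:45-11:30, 16:15-19:00.
Vera ∩ Sven ∩ Kira: 09:30-11:30, 16:15-18:00.
Vera ∩ Sven ∩ Kira ∩ Clara: 09:30-11:30, 16:15-18:00.
Vera ∩ Sven ∩ Kira ∩ Clara ∩ Teo: 09:30-11:30, 16:15-18:00.
Those are the intersection windows.
The last common window of at least 60 minutes is 16:15-18:00; a 60-minute meeting can start as late as 17:00 and still end by 18:00.

17:00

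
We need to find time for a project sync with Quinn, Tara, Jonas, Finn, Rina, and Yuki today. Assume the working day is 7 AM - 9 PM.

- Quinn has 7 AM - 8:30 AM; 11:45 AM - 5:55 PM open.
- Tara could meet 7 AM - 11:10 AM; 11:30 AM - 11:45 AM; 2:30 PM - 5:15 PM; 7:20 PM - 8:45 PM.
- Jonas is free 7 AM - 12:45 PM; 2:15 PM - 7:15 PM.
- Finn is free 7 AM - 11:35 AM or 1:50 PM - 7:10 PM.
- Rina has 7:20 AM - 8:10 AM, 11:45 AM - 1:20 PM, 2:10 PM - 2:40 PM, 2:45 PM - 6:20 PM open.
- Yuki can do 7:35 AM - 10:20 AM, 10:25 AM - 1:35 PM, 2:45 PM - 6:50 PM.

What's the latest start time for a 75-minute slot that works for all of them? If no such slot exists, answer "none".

16:00

Quinn ∩ Tara: 07:00-08:30, 14:30-17:15.
Quinn ∩ Tara ∩ Jonas: 07:00-08:30, 14:30-17:15.
Quinn ∩ Tara ∩ Jonas ∩ Finn: 07:00-08:30, 14:30-17:15.
Quinn ∩ Tara ∩ Jonas ∩ Finn ∩ Rina: 07:20-08:10, 14:30-14:40, 14:45-17:15.
Quinn ∩ Tara ∩ Jonas ∩ Finn ∩ Rina ∩ Yuki: 07:35-08:10, 14:45-17:15.
The last common window of at least 75 minutes is 14:45-17:15; a 75-minute meeting can start as late as 16:00 and still end by 17:15.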